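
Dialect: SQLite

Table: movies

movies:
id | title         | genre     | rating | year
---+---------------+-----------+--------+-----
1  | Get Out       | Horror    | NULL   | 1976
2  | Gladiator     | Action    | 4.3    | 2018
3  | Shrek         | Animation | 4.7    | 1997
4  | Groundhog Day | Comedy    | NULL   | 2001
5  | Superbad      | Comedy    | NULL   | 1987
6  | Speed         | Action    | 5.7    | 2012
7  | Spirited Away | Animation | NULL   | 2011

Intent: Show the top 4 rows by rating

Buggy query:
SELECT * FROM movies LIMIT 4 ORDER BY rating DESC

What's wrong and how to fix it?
Bug: ORDER BY cannot follow LIMIT; LIMIT is the final clause

Fix: Sort with ORDER BY, then apply LIMIT

Corrected query:
SELECT * FROM movies ORDER BY rating DESC LIMIT 4

Result:
id | title     | genre     | rating | year
---+-----------+-----------+--------+-----
6  | Speed     | Action    | 5.7    | 2012
3  | Shrek     | Animation | 4.7    | 1997
2  | Gladiator | Action    | 4.3    | 2018
1  | Get Out   | Horror    | NULL   | 1976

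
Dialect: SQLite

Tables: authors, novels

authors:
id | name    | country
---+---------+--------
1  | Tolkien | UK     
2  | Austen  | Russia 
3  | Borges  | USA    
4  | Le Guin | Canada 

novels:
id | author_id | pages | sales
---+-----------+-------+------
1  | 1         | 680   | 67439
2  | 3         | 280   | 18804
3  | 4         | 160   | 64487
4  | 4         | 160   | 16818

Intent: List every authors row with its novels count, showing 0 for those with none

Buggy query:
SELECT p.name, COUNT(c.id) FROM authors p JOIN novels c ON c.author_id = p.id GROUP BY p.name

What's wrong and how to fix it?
Bug: INNER JOIN drops authors rows that have no matching novels rows

Fix: Use LEFT JOIN so parents without children still appear (COUNT(c.id) gives 0)

Corrected query:
SELECT p.name, COUNT(c.id) FROM authors p LEFT JOIN novels c ON c.author_id = p.id GROUP BY p.name

Result:
name    | COUNT(c.id)
--------+------------
Austen  | 0          
Borges  | 1          
Le Guin | 2          
Tolkien | 1          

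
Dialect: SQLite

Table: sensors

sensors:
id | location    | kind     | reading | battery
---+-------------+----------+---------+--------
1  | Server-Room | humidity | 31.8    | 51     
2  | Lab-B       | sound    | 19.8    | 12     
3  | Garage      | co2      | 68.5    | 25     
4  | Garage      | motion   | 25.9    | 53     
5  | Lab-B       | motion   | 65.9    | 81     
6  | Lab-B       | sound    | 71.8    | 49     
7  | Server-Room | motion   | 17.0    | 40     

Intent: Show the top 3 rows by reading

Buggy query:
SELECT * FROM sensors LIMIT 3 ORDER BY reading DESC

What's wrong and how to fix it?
Bug: LIMIT must come after ORDER BY

Fix: Swap the clauses: ORDER BY first, then LIMIT

Corrected query:
SELECT * FROM sensors ORDER BY reading DESC LIMIT 3

Result:
id | location | kind   | reading | battery
---+----------+--------+---------+--------
6  | Lab-B    | sound  | 71.8    | 49     
3  | Garage   | co2    | 68.5    | 25     
5  | Lab-B    | motion | 65.9    | 81     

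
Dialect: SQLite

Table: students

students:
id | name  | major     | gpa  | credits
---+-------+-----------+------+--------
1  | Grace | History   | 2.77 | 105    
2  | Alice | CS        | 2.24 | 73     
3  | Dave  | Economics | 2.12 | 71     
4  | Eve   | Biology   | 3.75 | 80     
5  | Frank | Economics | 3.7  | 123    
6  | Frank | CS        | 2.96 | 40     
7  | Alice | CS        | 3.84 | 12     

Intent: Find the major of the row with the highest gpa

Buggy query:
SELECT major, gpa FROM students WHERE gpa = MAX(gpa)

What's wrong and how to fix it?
Bug: MAX(gpa) is an aggregate and cannot be used directly in WHERE

Fix: Wrap MAX in a scalar subquery so WHERE compares against a single value

Corrected query:
SELECT major, gpa FROM students WHERE gpa = (SELECT MAX(gpa) FROM students)

Result:
major | gpa 
------+-----
CS    | 3.84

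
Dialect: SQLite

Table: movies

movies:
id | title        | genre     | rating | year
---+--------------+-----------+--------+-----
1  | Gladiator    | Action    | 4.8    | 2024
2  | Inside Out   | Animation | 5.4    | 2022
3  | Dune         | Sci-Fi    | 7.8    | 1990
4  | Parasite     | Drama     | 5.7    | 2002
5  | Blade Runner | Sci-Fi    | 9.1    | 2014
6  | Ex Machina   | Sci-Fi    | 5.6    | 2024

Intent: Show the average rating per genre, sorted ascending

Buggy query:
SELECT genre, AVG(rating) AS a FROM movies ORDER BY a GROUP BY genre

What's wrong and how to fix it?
Bug: ORDER BY appears before GROUP BY; SQL clause order requires GROUP BY first

Fix: Reorder: SELECT … FROM … GROUP BY … ORDER BY …

Corrected query:
SELECT genre, AVG(rating) AS a FROM movies GROUP BY genre ORDER BY a

Result:
genre     | a  
----------+----
Action    | 4.8
Animation | 5.4
Drama     | 5.7
Sci-Fi    | 7.5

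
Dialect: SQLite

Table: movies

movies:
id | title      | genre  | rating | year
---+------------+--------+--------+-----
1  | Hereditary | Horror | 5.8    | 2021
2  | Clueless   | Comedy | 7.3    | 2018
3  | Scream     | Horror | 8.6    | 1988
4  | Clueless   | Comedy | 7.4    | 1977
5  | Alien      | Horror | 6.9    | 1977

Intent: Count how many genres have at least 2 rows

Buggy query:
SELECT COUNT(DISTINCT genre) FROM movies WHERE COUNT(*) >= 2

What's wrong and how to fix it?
Bug: COUNT(*) cannot appear in WHERE; the per-group count doesn't exist yet

Fix: Group first with HAVING COUNT(*) >= 2, then COUNT the resulting groups

Corrected query:
SELECT COUNT(*) FROM (SELECT genre FROM movies GROUP BY genre HAVING COUNT(*) >= 2)

Result:
COUNT(*)
--------
2       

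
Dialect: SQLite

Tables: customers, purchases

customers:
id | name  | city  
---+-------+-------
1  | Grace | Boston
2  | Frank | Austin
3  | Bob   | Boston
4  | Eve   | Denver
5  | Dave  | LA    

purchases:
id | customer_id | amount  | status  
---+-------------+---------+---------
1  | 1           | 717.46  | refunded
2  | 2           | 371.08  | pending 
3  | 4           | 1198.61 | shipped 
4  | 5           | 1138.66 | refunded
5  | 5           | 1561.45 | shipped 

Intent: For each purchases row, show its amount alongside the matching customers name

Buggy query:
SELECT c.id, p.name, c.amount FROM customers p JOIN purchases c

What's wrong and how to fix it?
Bug: Missing join condition: each purchases row is matched to all customers rows instead of just its own

Fix: Specify the join condition linking the foreign key to the parent id

Corrected query:
SELECT c.id, p.name, c.amount FROM customers p JOIN purchases c ON c.customer_id = p.id

Result:
id | name  | amount 
---+-------+--------
1  | Grace | 717.46 
2  | Frank | 371.08 
3  | Eve   | 1198.61
4  | Dave  | 1138.66
5  | Dave  | 1561.45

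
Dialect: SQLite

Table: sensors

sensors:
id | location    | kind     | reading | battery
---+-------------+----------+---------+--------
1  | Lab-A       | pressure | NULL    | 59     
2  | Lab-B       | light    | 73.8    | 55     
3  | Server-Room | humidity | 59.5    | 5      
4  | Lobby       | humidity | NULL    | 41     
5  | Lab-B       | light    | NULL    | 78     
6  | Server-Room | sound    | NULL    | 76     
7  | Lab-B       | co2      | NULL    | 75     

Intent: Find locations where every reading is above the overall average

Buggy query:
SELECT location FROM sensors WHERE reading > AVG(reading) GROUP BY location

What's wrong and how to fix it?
Bug: AVG() is an aggregate; it can't sit directly in WHERE

Fix: Compute the overall average in a scalar subquery and compare each group's MIN against it in HAVING

Corrected query:
SELECT location FROM sensors GROUP BY location HAVING MIN(reading) > (SELECT AVG(reading) FROM sensors)

Result:
location
--------
Lab-B   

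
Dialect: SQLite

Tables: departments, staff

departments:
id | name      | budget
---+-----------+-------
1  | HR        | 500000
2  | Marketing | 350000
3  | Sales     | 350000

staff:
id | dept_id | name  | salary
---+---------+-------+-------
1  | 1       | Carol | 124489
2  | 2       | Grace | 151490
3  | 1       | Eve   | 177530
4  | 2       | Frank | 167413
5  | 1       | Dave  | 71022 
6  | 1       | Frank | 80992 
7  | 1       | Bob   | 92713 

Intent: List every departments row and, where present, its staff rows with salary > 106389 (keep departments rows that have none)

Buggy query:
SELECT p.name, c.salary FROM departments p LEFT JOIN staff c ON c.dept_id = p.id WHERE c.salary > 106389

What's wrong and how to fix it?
Bug: A WHERE condition on the right-hand table after LEFT JOIN drops unmatched parents

Fix: Move the right-table condition into the ON clause so unmatched parents are kept

Corrected query:
SELECT p.name, c.salary FROM departments p LEFT JOIN staff c ON c.dept_id = p.id AND c.salary > 106389

Result:
name      | salary
----------+-------
HR        | 124489
HR        | 177530
Marketing | 151490
Marketing | 167413
Sales     | NULL  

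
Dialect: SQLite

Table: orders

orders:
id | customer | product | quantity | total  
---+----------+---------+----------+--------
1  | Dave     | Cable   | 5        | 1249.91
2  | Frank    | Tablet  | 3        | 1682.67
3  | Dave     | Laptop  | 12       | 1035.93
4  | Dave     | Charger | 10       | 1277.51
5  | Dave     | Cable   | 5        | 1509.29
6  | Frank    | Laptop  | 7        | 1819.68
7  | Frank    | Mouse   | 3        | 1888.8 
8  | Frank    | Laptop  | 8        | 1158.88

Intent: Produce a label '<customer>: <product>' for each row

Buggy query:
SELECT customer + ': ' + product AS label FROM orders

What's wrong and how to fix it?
Bug: '+' is numeric addition; on text columns SQLite converts them to 0 instead of concatenating

Fix: Replace + with || to concatenate text

Corrected query:
SELECT customer || ': ' || product AS label FROM orders

Result:
label        
-------------
Dave: Cable  
Frank: Tablet
Dave: Laptop 
Dave: Charger
Dave: Cable  
Frank: Laptop
Frank: Mouse 
Frank: Laptop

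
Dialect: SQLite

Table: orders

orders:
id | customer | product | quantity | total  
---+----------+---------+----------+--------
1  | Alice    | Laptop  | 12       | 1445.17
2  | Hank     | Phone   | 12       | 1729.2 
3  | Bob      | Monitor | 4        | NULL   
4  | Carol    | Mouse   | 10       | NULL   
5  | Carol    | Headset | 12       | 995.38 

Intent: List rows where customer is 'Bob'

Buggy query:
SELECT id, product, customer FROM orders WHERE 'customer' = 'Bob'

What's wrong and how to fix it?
Bug: 'customer' in single quotes is a string literal, not the column; the comparison is literal-vs-literal and never true

Fix: Remove the quotes around the column name (or use double quotes for an identifier)

Corrected query:
SELECT id, product, customer FROM orders WHERE customer = 'Bob'

Result:
id | product | customer
---+---------+---------
3  | Monitor | Bob     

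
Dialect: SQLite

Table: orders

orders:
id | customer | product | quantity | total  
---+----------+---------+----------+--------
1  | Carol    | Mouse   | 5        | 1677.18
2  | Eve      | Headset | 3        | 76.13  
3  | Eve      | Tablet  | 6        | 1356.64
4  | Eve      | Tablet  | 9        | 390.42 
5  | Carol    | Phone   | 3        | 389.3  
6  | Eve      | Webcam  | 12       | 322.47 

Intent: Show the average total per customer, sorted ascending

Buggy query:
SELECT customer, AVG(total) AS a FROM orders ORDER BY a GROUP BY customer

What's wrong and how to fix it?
Bug: ORDER BY appears before GROUP BY; SQL clause order requires GROUP BY first

Fix: Move ORDER BY to the end, after GROUP BY

Corrected query:
SELECT customer, AVG(total) AS a FROM orders GROUP BY customer ORDER BY a

Result:
customer | a      
---------+--------
Eve      | 536.415
Carol    | 1033.24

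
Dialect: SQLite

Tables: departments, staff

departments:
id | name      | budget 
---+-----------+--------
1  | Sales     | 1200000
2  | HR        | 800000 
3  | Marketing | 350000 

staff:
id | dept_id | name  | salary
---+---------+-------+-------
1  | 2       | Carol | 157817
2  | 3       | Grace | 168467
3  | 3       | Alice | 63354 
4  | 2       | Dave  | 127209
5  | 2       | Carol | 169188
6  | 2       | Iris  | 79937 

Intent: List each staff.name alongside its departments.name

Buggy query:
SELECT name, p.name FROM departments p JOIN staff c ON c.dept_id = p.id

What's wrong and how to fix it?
Bug: 'name' exists in both joined tables, so the database can't tell which one is meant

Fix: Qualify the column with its table alias (c.name)

Corrected query:
SELECT c.name, p.name FROM departments p JOIN staff c ON c.dept_id = p.id

Result:
name  | name     
------+----------
Carol | HR       
Grace | Marketing
Alice | Marketing
Dave  | HR       
Carol | HR       
Iris  | HR       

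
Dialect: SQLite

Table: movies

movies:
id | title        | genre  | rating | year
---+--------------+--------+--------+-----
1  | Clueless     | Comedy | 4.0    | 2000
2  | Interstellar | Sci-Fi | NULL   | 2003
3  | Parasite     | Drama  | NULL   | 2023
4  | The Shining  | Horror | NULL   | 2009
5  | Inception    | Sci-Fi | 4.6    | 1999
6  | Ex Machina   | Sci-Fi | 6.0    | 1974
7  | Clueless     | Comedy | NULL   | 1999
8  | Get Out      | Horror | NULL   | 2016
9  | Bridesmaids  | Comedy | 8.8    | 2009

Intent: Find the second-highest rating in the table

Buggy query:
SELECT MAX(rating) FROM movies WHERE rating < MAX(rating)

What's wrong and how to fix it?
Bug: MAX(rating) on the right of the comparison is an aggregate-in-WHERE error

Fix: Compute the overall MAX in a subquery, then take MAX of rows below it

Corrected query:
SELECT MAX(rating) FROM movies WHERE rating < (SELECT MAX(rating) FROM movies)

Result:
MAX(rating)
-----------
6          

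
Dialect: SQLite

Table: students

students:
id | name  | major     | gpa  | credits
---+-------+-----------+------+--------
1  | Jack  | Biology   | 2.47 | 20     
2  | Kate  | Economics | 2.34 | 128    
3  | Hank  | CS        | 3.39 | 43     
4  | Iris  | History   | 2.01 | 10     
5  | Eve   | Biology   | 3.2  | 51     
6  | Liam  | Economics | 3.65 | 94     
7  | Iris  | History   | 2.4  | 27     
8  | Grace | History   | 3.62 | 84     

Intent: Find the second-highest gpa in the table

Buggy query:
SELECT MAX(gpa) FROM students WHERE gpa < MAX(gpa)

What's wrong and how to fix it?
Bug: MAX(gpa) on the right of the comparison is an aggregate-in-WHERE error

Fix: Put the inner MAX in a scalar subquery

Corrected query:
SELECT MAX(gpa) FROM students WHERE gpa < (SELECT MAX(gpa) FROM students)

Result:
MAX(gpa)
--------
3.62    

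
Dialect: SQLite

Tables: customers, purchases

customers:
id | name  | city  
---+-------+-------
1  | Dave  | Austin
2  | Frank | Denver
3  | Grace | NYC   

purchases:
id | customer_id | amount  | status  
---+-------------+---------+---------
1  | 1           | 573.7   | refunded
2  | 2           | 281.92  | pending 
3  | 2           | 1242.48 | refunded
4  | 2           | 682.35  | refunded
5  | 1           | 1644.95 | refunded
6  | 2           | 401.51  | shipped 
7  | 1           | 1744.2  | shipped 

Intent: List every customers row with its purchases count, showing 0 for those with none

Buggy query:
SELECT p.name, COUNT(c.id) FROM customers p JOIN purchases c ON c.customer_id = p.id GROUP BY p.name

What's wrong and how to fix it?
Bug: INNER JOIN drops customers rows that have no matching purchases rows

Fix: Switch to LEFT JOIN to retain unmatched parent rows

Corrected query:
SELECT p.name, COUNT(c.id) FROM customers p LEFT JOIN purchases c ON c.customer_id = p.id GROUP BY p.name

Result:
name  | COUNT(c.id)
------+------------
Dave  | 3          
Frank | 4          
Grace | 0          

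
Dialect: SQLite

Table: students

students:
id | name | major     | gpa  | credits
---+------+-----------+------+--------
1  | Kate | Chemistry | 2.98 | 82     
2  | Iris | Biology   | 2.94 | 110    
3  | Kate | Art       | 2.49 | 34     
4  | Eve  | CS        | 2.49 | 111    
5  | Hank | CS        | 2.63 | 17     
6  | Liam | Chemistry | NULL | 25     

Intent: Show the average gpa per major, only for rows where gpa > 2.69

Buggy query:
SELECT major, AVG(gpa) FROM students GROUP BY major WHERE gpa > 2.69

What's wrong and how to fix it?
Bug: Row-level WHERE must come before GROUP BY in the clause order

Fix: Place WHERE between FROM and GROUP BY

Corrected query:
SELECT major, AVG(gpa) FROM students WHERE gpa > 2.69 GROUP BY major

Result:
major     | AVG(gpa)
----------+---------
Biology   | 2.94    
Chemistry | 2.98    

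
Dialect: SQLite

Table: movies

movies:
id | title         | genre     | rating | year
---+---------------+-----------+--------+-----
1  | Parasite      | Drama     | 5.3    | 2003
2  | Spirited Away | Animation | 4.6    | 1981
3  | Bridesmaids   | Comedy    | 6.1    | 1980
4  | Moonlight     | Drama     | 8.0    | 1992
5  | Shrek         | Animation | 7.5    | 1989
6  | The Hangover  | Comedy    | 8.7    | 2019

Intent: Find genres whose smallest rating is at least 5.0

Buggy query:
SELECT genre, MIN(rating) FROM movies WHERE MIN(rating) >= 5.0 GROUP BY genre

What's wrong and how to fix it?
Bug: MIN() in WHERE is a misuse of aggregate

Fix: Replace WHERE with HAVING after the GROUP BY

Corrected query:
SELECT genre, MIN(rating) FROM movies GROUP BY genre HAVING MIN(rating) >= 5.0

Result:
genre  | MIN(rating)
-------+------------
Comedy | 6.1        
Drama  | 5.3        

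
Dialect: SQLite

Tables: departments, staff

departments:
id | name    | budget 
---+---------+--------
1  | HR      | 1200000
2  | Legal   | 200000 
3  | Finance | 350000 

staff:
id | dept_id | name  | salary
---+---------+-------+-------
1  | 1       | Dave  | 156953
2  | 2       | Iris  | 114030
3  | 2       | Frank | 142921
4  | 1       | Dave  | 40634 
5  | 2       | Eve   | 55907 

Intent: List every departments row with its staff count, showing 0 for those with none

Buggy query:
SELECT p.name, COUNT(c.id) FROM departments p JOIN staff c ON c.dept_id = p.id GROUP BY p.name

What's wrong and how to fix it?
Bug: An inner join excludes parents with zero children

Fix: Use LEFT JOIN so parents without children still appear (COUNT(c.id) gives 0)

Corrected query:
SELECT p.name, COUNT(c.id) FROM departments p LEFT JOIN staff c ON c.dept_id = p.id GROUP BY p.name

Result:
name    | COUNT(c.id)
--------+------------
Finance | 0          
HR      | 2          
Legal   | 3          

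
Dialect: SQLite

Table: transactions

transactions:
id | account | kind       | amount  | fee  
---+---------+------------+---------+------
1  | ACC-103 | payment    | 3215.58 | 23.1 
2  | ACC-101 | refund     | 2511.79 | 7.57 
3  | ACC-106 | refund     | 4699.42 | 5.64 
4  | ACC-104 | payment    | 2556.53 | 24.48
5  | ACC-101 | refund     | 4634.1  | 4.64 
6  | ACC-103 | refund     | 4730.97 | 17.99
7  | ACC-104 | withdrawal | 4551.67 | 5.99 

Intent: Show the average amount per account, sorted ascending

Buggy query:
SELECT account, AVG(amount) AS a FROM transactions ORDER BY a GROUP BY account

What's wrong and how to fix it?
Bug: ORDER BY appears before GROUP BY; SQL clause order requires GROUP BY first

Fix: Reorder: SELECT … FROM … GROUP BY … ORDER BY …

Corrected query:
SELECT account, AVG(amount) AS a FROM transactions GROUP BY account ORDER BY a

Result:
account | a       
--------+---------
ACC-104 | 3554.1  
ACC-101 | 3572.945
ACC-103 | 3973.275
ACC-106 | 4699.42 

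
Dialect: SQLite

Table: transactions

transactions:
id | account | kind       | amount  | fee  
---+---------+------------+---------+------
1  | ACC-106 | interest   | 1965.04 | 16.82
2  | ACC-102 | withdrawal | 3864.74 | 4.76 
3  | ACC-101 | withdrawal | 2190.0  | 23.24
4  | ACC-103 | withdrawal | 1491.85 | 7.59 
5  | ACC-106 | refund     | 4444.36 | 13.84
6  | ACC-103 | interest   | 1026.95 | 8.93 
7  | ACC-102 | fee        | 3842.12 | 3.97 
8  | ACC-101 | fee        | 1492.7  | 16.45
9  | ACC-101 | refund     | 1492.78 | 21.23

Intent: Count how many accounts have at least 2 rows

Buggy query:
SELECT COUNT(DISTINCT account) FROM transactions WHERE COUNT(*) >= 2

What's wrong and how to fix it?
Bug: COUNT(*) cannot appear in WHERE; the per-group count doesn't exist yet

Fix: Use a subquery that GROUPs and filters with HAVING, then count its rows

Corrected query:
SELECT COUNT(*) FROM (SELECT account FROM transactions GROUP BY account HAVING COUNT(*) >= 2)

Result:
COUNT(*)
--------
4       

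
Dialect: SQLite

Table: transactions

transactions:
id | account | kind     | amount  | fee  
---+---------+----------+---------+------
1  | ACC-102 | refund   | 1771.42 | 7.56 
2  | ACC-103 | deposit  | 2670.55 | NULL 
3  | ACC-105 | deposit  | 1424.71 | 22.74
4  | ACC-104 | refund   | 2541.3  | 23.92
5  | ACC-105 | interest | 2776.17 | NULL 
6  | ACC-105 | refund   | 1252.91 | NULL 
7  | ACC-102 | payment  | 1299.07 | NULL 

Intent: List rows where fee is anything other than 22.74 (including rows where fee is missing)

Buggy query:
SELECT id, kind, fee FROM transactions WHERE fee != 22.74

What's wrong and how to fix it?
Bug: Inequality against NULL is unknown, not true; rows with NULL are dropped

Fix: Handle NULL separately with IS NULL alongside the inequality

Corrected query:
SELECT id, kind, fee FROM transactions WHERE fee != 22.74 OR fee IS NULL

Result:
id | kind     | fee  
---+----------+------
1  | refund   | 7.56 
2  | deposit  | NULL 
4  | refund   | 23.92
5  | interest | NULL 
6  | refund   | NULL 
7  | payment  | NULL 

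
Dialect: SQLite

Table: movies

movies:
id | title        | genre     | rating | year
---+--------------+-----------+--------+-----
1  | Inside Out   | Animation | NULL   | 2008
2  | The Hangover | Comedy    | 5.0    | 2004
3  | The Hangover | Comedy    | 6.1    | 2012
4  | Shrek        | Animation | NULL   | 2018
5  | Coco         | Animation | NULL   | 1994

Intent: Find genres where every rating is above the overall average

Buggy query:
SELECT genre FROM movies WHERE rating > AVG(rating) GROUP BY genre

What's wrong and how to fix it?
Bug: WHERE evaluates per row before aggregation, so AVG() is unavailable

Fix: Use a subquery for AVG and a HAVING MIN(...) filter so the condition holds for every row in the group

Corrected query:
SELECT genre FROM movies GROUP BY genre HAVING MIN(rating) > (SELECT AVG(rating) FROM movies)

Result:
(no rows)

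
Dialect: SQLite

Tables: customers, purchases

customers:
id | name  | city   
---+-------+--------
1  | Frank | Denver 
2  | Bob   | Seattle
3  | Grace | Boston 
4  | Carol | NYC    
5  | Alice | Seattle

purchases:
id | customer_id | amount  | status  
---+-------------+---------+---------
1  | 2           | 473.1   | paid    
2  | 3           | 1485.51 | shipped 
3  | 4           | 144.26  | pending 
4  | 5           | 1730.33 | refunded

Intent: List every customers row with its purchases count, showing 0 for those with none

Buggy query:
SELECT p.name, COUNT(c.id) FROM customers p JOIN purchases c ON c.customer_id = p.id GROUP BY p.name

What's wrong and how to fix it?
Bug: An inner join excludes parents with zero children

Fix: Use LEFT JOIN so parents without children still appear (COUNT(c.id) gives 0)

Corrected query:
SELECT p.name, COUNT(c.id) FROM customers p LEFT JOIN purchases c ON c.customer_id = p.id GROUP BY p.name

Result:
name  | COUNT(c.id)
------+------------
Alice | 1          
Bob   | 1          
Carol | 1          
Frank | 0          
Grace | 1          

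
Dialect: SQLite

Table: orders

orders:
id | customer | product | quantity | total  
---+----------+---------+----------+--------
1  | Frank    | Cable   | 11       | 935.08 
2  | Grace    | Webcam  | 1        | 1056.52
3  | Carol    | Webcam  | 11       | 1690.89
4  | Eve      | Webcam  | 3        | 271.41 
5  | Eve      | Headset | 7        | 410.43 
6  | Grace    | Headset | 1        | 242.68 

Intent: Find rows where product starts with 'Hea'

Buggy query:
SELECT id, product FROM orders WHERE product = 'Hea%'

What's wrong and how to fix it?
Bug: '=' compares the literal string including the % character; pattern matching needs LIKE

Fix: Use LIKE for wildcard pattern matching

Corrected query:
SELECT id, product FROM orders WHERE product LIKE 'Hea%'

Result:
id | product
---+--------
5  | Headset
6  | Headset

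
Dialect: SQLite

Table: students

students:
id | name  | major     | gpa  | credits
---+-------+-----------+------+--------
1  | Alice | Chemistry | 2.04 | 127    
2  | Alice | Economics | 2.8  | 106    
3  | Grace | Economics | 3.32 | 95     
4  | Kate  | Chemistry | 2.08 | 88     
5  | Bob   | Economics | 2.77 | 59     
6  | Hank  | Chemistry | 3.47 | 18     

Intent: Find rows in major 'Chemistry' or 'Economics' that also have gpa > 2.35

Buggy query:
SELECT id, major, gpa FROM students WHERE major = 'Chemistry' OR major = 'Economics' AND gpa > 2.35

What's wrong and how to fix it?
Bug: AND binds tighter than OR, so this parses as major = 'Chemistry' OR (major = 'Economics' AND gpa > 2.35)

Fix: Group the OR with parentheses (or use IN), then AND the threshold

Corrected query:
SELECT id, major, gpa FROM students WHERE (major = 'Chemistry' OR major = 'Economics') AND gpa > 2.35

Result:
id | major     | gpa 
---+-----------+-----
2  | Economics | 2.8 
3  | Economics | 3.32
5  | Economics | 2.77
6  | Chemistry | 3.47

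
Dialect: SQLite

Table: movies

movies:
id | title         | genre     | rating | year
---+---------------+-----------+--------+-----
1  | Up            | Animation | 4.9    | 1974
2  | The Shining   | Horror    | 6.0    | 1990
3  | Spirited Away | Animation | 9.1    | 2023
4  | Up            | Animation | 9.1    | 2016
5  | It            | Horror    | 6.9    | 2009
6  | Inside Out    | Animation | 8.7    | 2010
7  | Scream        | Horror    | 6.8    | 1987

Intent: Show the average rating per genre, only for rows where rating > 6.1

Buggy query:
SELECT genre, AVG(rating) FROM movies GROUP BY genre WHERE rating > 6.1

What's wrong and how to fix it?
Bug: Row-level WHERE must come before GROUP BY in the clause order

Fix: Move the WHERE clause before GROUP BY

Corrected query:
SELECT genre, AVG(rating) FROM movies WHERE rating > 6.1 GROUP BY genre

Result:
genre     | AVG(rating)
----------+------------
Animation | 8.966667   
Horror    | 6.85       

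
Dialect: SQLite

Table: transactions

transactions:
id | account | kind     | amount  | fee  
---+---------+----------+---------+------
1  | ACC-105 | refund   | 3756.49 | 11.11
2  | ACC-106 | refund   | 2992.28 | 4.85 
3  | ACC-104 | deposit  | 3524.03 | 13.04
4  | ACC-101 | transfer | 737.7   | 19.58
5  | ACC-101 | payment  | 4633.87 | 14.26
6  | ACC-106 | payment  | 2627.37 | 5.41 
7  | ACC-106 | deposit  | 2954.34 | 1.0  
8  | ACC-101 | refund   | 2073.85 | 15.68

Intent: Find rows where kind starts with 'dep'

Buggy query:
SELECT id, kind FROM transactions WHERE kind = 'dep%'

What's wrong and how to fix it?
Bug: '=' compares the literal string including the % character; pattern matching needs LIKE

Fix: Replace '=' with LIKE so 'dep%' is treated as a pattern

Corrected query:
SELECT id, kind FROM transactions WHERE kind LIKE 'dep%'

Result:
id | kind   
---+--------
3  | deposit
7  | deposit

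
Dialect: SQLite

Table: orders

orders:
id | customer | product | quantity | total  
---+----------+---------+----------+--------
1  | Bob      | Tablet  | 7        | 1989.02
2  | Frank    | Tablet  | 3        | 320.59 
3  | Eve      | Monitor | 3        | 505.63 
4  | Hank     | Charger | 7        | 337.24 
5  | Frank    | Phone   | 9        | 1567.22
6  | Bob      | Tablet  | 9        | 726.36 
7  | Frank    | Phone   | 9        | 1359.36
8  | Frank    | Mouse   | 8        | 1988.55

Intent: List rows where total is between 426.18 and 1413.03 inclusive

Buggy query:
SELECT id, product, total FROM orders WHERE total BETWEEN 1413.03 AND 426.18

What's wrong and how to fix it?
Bug: BETWEEN expects the lower bound first; with 1413.03 AND 426.18 the range is empty

Fix: Write BETWEEN 426.18 AND 1413.03

Corrected query:
SELECT id, product, total FROM orders WHERE total BETWEEN 426.18 AND 1413.03

Result:
id | product | total  
---+---------+--------
3  | Monitor | 505.63 
6  | Tablet  | 726.36 
7  | Phone   | 1359.36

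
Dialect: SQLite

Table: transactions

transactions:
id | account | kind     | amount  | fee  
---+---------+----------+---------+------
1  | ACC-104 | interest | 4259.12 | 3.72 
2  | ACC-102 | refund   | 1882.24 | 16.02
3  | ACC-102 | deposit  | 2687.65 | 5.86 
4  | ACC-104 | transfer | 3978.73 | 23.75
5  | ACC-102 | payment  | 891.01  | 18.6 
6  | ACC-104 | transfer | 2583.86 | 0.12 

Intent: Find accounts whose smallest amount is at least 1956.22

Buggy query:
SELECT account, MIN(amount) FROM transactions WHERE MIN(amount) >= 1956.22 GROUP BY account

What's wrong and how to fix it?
Bug: Aggregates like MIN are computed per group after WHERE runs

Fix: Use HAVING for the per-group MIN condition

Corrected query:
SELECT account, MIN(amount) FROM transactions GROUP BY account HAVING MIN(amount) >= 1956.22

Result:
account | MIN(amount)
--------+------------
ACC-104 | 2583.86    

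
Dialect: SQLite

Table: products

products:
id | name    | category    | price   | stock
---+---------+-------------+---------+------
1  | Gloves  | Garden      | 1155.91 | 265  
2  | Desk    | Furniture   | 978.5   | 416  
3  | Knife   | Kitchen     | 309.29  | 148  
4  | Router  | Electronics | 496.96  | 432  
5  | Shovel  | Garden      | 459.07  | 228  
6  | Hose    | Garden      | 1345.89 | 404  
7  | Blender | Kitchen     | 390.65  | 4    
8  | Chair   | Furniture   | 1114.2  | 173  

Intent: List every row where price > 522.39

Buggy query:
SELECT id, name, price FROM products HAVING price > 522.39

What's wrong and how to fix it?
Bug: HAVING filters the output of aggregation, but this query has no GROUP BY and no aggregate functions, so SQLite rejects it (HAVING clause on a non-aggregate query); the condition here is per row

Fix: Use WHERE for row-level filtering

Corrected query:
SELECT id, name, price FROM products WHERE price > 522.39

Result:
id | name   | price  
---+--------+--------
1  | Gloves | 1155.91
2  | Desk   | 978.5  
6  | Hose   | 1345.89
8  | Chair  | 1114.2 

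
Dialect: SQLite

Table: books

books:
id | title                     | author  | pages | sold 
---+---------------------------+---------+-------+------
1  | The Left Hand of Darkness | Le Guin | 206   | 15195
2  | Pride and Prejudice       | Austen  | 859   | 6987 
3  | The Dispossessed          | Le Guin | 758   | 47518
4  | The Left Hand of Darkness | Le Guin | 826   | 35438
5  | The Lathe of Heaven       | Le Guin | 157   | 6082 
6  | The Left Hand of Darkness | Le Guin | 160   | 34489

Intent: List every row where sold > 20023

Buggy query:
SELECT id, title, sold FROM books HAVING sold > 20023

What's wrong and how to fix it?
Bug: This is a non-aggregate query (no GROUP BY, no aggregates), so in SQLite the HAVING clause is invalid here; a row-level condition belongs in WHERE

Fix: Use WHERE for row-level filtering

Corrected query:
SELECT id, title, sold FROM books WHERE sold > 20023

Result:
id | title                     | sold 
---+---------------------------+------
3  | The Dispossessed          | 47518
4  | The Left Hand of Darkness | 35438
6  | The Left Hand of Darkness | 34489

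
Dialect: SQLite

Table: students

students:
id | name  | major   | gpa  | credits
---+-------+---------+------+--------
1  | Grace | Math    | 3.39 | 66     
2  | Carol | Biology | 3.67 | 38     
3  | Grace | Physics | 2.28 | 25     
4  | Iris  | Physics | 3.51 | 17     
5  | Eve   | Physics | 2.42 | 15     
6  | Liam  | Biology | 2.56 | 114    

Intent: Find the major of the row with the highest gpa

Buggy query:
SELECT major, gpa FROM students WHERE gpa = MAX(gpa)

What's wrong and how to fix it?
Bug: MAX(gpa) is an aggregate and cannot be used directly in WHERE

Fix: Use a subquery: WHERE gpa = (SELECT MAX(gpa) FROM students)

Corrected query:
SELECT major, gpa FROM students WHERE gpa = (SELECT MAX(gpa) FROM students)

Result:
major   | gpa 
--------+-----
Biology | 3.67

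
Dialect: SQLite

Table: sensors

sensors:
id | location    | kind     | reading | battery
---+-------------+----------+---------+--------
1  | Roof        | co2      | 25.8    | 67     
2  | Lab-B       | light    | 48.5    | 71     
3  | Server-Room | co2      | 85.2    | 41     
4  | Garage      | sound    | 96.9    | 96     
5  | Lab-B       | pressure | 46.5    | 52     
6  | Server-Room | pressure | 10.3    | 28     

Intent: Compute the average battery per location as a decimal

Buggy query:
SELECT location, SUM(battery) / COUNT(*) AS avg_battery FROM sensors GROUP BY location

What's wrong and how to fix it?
Bug: SUM(battery) and COUNT(*) are both integers; the division truncates the fractional part

Fix: Cast one side to REAL so the division keeps the fractional part

Corrected query:
SELECT location, SUM(battery) * 1.0 / COUNT(*) AS avg_battery FROM sensors GROUP BY location

Result:
location    | avg_battery
------------+------------
Garage      | 96         
Lab-B       | 61.5       
Roof        | 67         
Server-Room | 34.5       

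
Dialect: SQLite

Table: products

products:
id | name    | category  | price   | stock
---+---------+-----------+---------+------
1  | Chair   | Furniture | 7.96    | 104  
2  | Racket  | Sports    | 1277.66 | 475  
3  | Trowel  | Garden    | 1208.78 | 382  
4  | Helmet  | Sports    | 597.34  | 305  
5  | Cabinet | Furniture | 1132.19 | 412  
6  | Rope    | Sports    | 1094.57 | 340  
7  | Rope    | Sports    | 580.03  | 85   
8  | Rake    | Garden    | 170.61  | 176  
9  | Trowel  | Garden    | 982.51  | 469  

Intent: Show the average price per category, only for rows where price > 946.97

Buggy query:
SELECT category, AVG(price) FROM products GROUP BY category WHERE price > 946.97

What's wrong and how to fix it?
Bug: Row-level WHERE must come before GROUP BY in the clause order

Fix: Move the WHERE clause before GROUP BY

Corrected query:
SELECT category, AVG(price) FROM products WHERE price > 946.97 GROUP BY category

Result:
category  | AVG(price)
----------+-----------
Furniture | 1132.19   
Garden    | 1095.645  
Sports    | 1186.115  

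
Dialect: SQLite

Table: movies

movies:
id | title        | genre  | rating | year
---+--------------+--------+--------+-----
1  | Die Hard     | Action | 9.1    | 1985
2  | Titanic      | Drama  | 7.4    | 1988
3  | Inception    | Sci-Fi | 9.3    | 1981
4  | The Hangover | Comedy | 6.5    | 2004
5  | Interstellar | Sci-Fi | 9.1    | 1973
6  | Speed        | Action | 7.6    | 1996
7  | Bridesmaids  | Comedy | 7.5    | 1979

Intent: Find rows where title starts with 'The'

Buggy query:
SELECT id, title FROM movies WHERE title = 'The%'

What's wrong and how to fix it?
Bug: '=' compares the literal string including the % character; pattern matching needs LIKE

Fix: Replace '=' with LIKE so 'The%' is treated as a pattern

Corrected query:
SELECT id, title FROM movies WHERE title LIKE 'The%'

Result:
id | title       
---+-------------
4  | The Hangover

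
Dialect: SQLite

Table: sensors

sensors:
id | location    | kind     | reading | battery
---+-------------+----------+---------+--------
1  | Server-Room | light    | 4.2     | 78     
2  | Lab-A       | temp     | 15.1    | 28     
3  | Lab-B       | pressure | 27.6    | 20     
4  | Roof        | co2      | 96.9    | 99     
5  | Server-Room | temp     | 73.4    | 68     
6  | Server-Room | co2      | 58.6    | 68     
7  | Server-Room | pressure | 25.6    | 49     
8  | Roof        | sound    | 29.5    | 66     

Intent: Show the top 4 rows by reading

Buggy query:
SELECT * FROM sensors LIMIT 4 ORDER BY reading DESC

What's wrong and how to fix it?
Bug: ORDER BY cannot follow LIMIT; LIMIT is the final clause

Fix: Sort with ORDER BY, then apply LIMIT

Corrected query:
SELECT * FROM sensors ORDER BY reading DESC LIMIT 4

Result:
id | location    | kind  | reading | battery
---+-------------+-------+---------+--------
4  | Roof        | co2   | 96.9    | 99     
5  | Server-Room | temp  | 73.4    | 68     
6  | Server-Room | co2   | 58.6    | 68     
8  | Roof        | sound | 29.5    | 66     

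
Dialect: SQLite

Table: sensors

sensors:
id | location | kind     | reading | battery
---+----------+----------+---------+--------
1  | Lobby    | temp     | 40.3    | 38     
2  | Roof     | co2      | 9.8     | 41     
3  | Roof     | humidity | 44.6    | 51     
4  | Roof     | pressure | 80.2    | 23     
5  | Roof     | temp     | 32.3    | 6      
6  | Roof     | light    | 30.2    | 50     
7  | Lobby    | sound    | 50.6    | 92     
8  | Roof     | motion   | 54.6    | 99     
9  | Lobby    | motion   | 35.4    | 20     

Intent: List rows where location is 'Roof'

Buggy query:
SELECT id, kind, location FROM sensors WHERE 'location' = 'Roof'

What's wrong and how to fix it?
Bug: 'location' in single quotes is a string literal, not the column; the comparison is literal-vs-literal and never true

Fix: Remove the quotes around the column name (or use double quotes for an identifier)

Corrected query:
SELECT id, kind, location FROM sensors WHERE location = 'Roof'

Result:
id | kind     | location
---+----------+---------
2  | co2      | Roof    
3  | humidity | Roof    
4  | pressure | Roof    
5  | temp     | Roof    
6  | light    | Roof    
8  | motion   | Roof    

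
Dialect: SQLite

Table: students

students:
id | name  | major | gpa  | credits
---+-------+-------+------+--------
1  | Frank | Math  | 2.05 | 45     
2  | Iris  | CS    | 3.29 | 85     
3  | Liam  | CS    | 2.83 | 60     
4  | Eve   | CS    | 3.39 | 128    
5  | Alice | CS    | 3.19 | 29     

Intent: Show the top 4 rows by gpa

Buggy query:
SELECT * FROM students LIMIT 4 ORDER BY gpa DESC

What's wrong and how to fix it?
Bug: LIMIT must come after ORDER BY

Fix: Swap the clauses: ORDER BY first, then LIMIT

Corrected query:
SELECT * FROM students ORDER BY gpa DESC LIMIT 4

Result:
id | name  | major | gpa  | credits
---+-------+-------+------+--------
4  | Eve   | CS    | 3.39 | 128    
2  | Iris  | CS    | 3.29 | 85     
5  | Alice | CS    | 3.19 | 29     
3  | Liam  | CS    | 2.83 | 60     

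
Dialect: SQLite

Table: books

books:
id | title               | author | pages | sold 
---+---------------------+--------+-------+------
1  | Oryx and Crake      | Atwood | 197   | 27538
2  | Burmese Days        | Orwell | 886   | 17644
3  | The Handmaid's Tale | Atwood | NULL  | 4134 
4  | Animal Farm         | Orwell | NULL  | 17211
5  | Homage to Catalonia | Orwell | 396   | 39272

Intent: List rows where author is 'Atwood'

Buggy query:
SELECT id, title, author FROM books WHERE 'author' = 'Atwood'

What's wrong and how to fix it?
Bug: 'author' in single quotes is a string literal, not the column; the comparison is literal-vs-literal and never true

Fix: Reference the column as author without single quotes

Corrected query:
SELECT id, title, author FROM books WHERE author = 'Atwood'

Result:
id | title               | author
---+---------------------+-------
1  | Oryx and Crake      | Atwood
3  | The Handmaid's Tale | Atwood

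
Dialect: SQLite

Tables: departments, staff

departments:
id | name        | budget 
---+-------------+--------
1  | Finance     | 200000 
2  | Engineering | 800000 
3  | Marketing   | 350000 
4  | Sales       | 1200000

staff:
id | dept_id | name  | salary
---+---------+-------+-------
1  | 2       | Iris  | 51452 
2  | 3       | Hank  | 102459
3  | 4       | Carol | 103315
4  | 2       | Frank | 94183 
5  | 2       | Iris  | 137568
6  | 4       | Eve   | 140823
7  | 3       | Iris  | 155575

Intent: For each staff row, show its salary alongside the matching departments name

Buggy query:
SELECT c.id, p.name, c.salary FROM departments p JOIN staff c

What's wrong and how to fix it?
Bug: Missing join condition: each staff row is matched to all departments rows instead of just its own

Fix: Add ON c.dept_id = p.id to the JOIN

Corrected query:
SELECT c.id, p.name, c.salary FROM departments p JOIN staff c ON c.dept_id = p.id

Result:
id | name        | salary
---+-------------+-------
1  | Engineering | 51452 
2  | Marketing   | 102459
3  | Sales       | 103315
4  | Engineering | 94183 
5  | Engineering | 137568
6  | Sales       | 140823
7  | Marketing   | 155575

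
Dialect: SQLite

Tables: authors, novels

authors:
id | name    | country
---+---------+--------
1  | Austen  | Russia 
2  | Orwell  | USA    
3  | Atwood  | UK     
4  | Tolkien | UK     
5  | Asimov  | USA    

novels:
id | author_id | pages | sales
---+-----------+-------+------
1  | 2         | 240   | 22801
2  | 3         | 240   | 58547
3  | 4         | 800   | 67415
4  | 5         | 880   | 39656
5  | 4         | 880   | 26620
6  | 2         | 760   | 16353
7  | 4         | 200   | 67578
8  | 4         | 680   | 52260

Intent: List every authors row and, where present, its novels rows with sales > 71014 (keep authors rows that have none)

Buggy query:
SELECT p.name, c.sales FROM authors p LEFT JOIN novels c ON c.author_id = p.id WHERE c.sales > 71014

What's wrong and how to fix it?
Bug: Filtering c.sales in WHERE discards the NULL rows produced by LEFT JOIN, turning it into an inner join

Fix: Move the right-table condition into the ON clause so unmatched parents are kept

Corrected query:
SELECT p.name, c.sales FROM authors p LEFT JOIN novels c ON c.author_id = p.id AND c.sales > 71014

Result:
name    | sales
--------+------
Austen  | NULL 
Orwell  | NULL 
Atwood  | NULL 
Tolkien | NULL 
Asimov  | NULL 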